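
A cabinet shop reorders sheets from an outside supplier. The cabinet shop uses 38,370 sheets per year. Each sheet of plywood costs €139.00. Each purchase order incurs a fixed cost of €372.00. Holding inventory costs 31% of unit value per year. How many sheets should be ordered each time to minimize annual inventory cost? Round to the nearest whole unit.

Q* ≈ 814 sheets

Holding cost H = 0.31 × €139.00 = €43.0900 per unit per year.
EOQ = √(2DS / H) = √(2 × 38,370 × 372 / 43.09).
= √(28,547,280 / 43.09) = √662,503.5971 ≈ 813.943.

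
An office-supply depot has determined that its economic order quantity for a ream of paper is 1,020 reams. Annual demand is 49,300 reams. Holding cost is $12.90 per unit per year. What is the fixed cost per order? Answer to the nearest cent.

The basic EOQ model gives Q* = √(2DS/H); rearrange for the unknown.
From Q* = √(2DS/H): S = Q*²H / (2D) = 1,020² × 12.9 / (2 × 49,300) = 136.1172.

S ≈ $136.12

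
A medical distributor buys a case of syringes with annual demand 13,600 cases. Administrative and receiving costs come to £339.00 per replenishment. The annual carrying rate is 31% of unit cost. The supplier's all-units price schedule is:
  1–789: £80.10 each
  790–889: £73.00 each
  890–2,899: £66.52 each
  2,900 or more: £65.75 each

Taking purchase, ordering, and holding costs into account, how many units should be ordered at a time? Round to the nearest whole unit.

Q* ≈ 890 cases

Holding cost per unit per year at price C is H = 0.31·C.
Candidates are each tier's EOQ (if it falls in that tier) and each price-break quantity.
EOQ at £80.10 = 609.4 (feasible in tier 1): TC = 13,600×£80.10 + (13,600/609.4)×339 + (609.4/2)×0.31×£80.10 = £1,104,491.48.
EOQ at £73.00 = 638.3 < 790, so use break Q=790: TC = 13,600×£73.00 + (13,600/790.0)×339 + (790.0/2)×0.31×£73.00 = £1,007,574.80.
EOQ at £66.52 = 668.7 < 890, so use break Q=890: TC = 13,600×£66.52 + (13,600/890.0)×339 + (890.0/2)×0.31×£66.52 = £919,028.66.
EOQ at £65.75 = 672.6 < 2900, so use break Q=2900: TC = 13,600×£65.75 + (13,600/2900.0)×339 + (2900.0/2)×0.31×£65.75 = £925,344.42.
Lowest total cost is £919,028.66 at Q = 890.0.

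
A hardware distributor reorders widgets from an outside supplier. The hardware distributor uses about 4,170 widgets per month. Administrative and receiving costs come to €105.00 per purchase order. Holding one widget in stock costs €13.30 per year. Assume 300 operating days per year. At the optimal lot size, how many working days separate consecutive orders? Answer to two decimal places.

T ≈ 5.33 days

Annual demand D = 4,170 × 12 = 50,040.
Q* = √(2DS/H) = √(2 × 50,040 × 105 / 13.3) ≈ 888.88.
Cycle time = Q*/D × 300 = 888.88 / 50,040 × 300 ≈ 5.329 days.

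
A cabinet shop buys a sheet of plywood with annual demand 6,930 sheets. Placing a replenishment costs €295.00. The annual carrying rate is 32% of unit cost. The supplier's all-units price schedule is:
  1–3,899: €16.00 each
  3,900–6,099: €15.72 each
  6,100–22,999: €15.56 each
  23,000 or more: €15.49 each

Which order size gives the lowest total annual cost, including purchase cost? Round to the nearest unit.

Q* ≈ 894 sheets

Holding cost per unit per year at price C is H = 0.32·C.
Evaluate total cost at each tier's feasible EOQ or, if the EOQ is below the tier, at the tier's minimum quantity.
EOQ at €16.00 = 893.6 (feasible in tier 1): TC = 6,930×€16.00 + (6,930/893.6)×295 + (893.6/2)×0.32×€16.00 = €115,455.38.
EOQ at €15.72 = 901.6 < 3900, so use break Q=3900: TC = 6,930×€15.72 + (6,930/3900.0)×295 + (3900.0/2)×0.32×€15.72 = €119,273.07.
EOQ at €15.56 = 906.2 < 6100, so use break Q=6100: TC = 6,930×€15.56 + (6,930/6100.0)×295 + (6100.0/2)×0.32×€15.56 = €123,352.50.
EOQ at €15.49 = 908.2 < 23000, so use break Q=23000: TC = 6,930×€15.49 + (6,930/23000.0)×295 + (23000.0/2)×0.32×€15.49 = €164,437.78.
Lowest total cost is €115,455.38 at Q = 893.6.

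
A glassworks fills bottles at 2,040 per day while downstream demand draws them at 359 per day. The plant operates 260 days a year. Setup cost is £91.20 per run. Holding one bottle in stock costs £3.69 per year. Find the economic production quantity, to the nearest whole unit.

Q* ≈ 2,366 bottles

Annual demand D = 359 × 260 = 93,340.
Production build-up factor (1 − d/p) = 1 − 359/2,040 = 0.8240.
Q* = √(2DS / (H(1 − d/p))) = √(2 × 93,340 × 91.2 / (3.69 × 0.8240)).
= √(17,025,216 / 3.0406) ≈ 2366.270.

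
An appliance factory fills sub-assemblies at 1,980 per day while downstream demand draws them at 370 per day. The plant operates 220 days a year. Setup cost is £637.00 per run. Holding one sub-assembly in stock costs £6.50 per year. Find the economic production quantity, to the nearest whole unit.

Q* ≈ 4,430 sub-assemblies

Annual demand D = 370 × 220 = 81,400.
Production build-up factor (1 − d/p) = 1 − 370/1,980 = 0.8131.
Q* = √(2DS / (H(1 − d/p))) = √(2 × 81,400 × 637 / (6.5 × 0.8131)).
= √(103,703,600 / 5.2854) ≈ 4429.553.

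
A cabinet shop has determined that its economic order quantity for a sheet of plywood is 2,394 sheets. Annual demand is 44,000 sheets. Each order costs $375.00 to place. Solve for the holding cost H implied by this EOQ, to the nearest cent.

Invert the EOQ relation Q*² = 2DS/H.
From Q* = √(2DS/H): H = 2DS / Q*² = 2 × 44,000 × 375 / 2,394² = 5.7579.

H ≈ $5.76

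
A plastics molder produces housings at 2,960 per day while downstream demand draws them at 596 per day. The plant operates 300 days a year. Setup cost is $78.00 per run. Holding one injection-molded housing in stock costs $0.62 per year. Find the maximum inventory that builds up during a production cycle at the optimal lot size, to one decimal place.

Annual demand D = 596 × 300 = 178,800.
Production build-up factor (1 − d/p) = 1 − 596/2,960 = 0.7986.
Q* = √(2DS / (H(1 − d/p))) = √(2 × 178,800 × 78 / (0.62 × 0.7986)).
= √(27,892,800 / 0.4952) ≈ 7505.374.
Maximum inventory = Q*(1 − d/p) = 7505.374 × 0.7986 ≈ 5994.157.

I_max ≈ 5,994.2 housings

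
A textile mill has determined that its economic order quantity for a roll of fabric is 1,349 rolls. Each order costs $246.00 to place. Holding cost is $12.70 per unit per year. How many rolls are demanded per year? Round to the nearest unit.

Squaring Q* = √(2DS/H) gives Q*² = 2DS/H.
From Q* = √(2DS/H): D = Q*²H / (2S) = 1,349² × 12.7 / (2 × 246) = 46974.538.

D ≈ 46,975 rolls per year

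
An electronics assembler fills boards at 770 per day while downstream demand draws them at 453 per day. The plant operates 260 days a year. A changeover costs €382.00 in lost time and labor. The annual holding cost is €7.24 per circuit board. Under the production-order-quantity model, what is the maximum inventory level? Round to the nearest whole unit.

Annual demand D = 453 × 260 = 117,780.
Production build-up factor (1 − d/p) = 1 − 453/770 = 0.4117.
Q* = √(2DS / (H(1 − d/p))) = √(2 × 117,780 × 382 / (7.24 × 0.4117)).
= √(89,983,920 / 2.9806) ≈ 5494.509.
Maximum inventory = Q*(1 − d/p) = 5494.509 × 0.4117 ≈ 2262.025.

I_max ≈ 2,262 boards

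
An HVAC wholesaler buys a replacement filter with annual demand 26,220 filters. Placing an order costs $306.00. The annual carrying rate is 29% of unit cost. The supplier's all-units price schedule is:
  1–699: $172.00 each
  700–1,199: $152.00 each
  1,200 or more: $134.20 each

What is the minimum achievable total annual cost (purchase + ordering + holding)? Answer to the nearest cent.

TC* ≈ $3,548,760.90

Holding cost per unit per year at price C is H = 0.29·C.
Candidates are each tier's EOQ (if it falls in that tier) and each price-break quantity.
EOQ at $172.00 = 567.2 (feasible in tier 1): TC = 26,220×$172.00 + (26,220/567.2)×306 + (567.2/2)×0.29×$172.00 = $4,538,131.45.
EOQ at $152.00 = 603.4 < 700, so use break Q=700: TC = 26,220×$152.00 + (26,220/700.0)×306 + (700.0/2)×0.29×$152.00 = $4,012,329.89.
EOQ at $134.20 = 642.1 < 1200, so use break Q=1200: TC = 26,220×$134.20 + (26,220/1200.0)×306 + (1200.0/2)×0.29×$134.20 = $3,548,760.90.
Lowest total cost among the candidates is at Q = 1200.0.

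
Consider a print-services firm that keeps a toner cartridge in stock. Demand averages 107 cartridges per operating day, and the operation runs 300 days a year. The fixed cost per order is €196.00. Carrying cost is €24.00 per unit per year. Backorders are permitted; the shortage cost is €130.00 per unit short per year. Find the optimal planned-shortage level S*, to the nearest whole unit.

S* ≈ 123 cartridges

Annual demand D = 107 × 300 = 32,100.
With planned backorders, Q* = √(2DS/H) · √((H+B)/B).
√(2DS/H) = √(2 × 32,100 × 196 / 24) = 724.086.
√((H+B)/B) = √((24+130)/130) = 1.0884.
Q* ≈ 788.095.
S* = Q* · H/(H+B) = 788.095 × 24/154 ≈ 122.820.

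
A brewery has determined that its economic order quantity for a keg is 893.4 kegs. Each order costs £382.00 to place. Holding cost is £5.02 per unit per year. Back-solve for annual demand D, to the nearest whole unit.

D ≈ 5,244 kegs per year

Squaring Q* = √(2DS/H) gives Q*² = 2DS/H.
From Q* = √(2DS/H): D = Q*²H / (2S) = 893.4² × 5.02 / (2 × 382) = 5244.478.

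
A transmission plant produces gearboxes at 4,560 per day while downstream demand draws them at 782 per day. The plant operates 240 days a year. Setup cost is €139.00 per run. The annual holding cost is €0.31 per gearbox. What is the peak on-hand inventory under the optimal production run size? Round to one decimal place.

Annual demand D = 782 × 240 = 187,680.
Production build-up factor (1 − d/p) = 1 − 782/4,560 = 0.8285.
Q* = √(2DS / (H(1 − d/p))) = √(2 × 187,680 × 139 / (0.31 × 0.8285)).
= √(52,175,040 / 0.2568) ≈ 14252.859.
Maximum inventory = Q*(1 − d/p) = 14252.859 × 0.8285 ≈ 11808.619.

I_max ≈ 11,808.6 gearboxes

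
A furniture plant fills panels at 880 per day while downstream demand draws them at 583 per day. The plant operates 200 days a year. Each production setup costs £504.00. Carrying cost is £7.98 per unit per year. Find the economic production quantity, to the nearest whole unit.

Annual demand D = 583 × 200 = 116,600.
Production build-up factor (1 − d/p) = 1 − 583/880 = 0.3375.
Q* = √(2DS / (H(1 − d/p))) = √(2 × 116,600 × 504 / (7.98 × 0.3375)).
= √(117,532,800 / 2.6933) ≈ 6606.040.

Q* ≈ 6,606 panels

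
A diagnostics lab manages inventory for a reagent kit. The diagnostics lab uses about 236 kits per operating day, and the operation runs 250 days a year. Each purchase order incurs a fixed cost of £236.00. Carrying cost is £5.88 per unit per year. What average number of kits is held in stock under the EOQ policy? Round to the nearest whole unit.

Annual demand D = 236 × 250 = 59,000.
Q* = √(2DS/H) = √(2 × 59,000 × 236 / 5.88) ≈ 2176.25.
Average inventory = Q*/2 ≈ 2176.25 / 2 = 1088.124.

Average inventory ≈ 1,088 kits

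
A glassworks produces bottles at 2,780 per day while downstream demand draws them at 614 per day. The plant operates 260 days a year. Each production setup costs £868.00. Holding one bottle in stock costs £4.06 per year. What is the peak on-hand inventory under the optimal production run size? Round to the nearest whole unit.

Annual demand D = 614 × 260 = 159,640.
Production build-up factor (1 − d/p) = 1 − 614/2,780 = 0.7791.
Q* = √(2DS / (H(1 − d/p))) = √(2 × 159,640 × 868 / (4.06 × 0.7791)).
= √(277,135,040 / 3.1633) ≈ 9360.001.
Maximum inventory = Q*(1 − d/p) = 9360.001 × 0.7791 ≈ 7292.720.

I_max ≈ 7,293 bottles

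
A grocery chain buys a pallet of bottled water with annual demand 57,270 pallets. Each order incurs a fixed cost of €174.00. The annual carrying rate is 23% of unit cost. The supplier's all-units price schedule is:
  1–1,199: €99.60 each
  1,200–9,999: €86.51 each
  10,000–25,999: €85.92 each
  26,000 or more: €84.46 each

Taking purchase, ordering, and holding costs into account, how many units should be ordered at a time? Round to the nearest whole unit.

Holding cost per unit per year at price C is H = 0.23·C.
For each price level, check whether its EOQ is feasible; otherwise the best quantity at that price is the breakpoint.
EOQ at €99.60 = 932.7 (feasible in tier 1): TC = 57,270×€99.60 + (57,270/932.7)×174 + (932.7/2)×0.23×€99.60 = €5,725,459.16.
EOQ at €86.51 = 1000.8 < 1200, so use break Q=1200: TC = 57,270×€86.51 + (57,270/1200.0)×174 + (1200.0/2)×0.23×€86.51 = €4,974,670.23.
EOQ at €85.92 = 1004.3 < 10000, so use break Q=10000: TC = 57,270×€85.92 + (57,270/10000.0)×174 + (10000.0/2)×0.23×€85.92 = €5,020,442.90.
EOQ at €84.46 = 1012.9 < 26000, so use break Q=26000: TC = 57,270×€84.46 + (57,270/26000.0)×174 + (26000.0/2)×0.23×€84.46 = €5,089,942.87.
Lowest total cost is €4,974,670.23 at Q = 1200.0.

Q* ≈ 1,200 pallets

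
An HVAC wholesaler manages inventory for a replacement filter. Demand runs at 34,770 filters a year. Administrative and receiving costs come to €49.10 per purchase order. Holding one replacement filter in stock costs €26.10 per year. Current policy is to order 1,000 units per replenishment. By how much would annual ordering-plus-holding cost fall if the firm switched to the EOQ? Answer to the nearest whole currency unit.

EOQ = √(2DS/H) = √(2 × 34,770 × 49.1 / 26.1) ≈ 361.69.
Cost at Q* = (D/Q*)S + (Q*/2)H = √(2DSH) ≈ €9,440.14.
Cost at Q = 1,000: (34,770/1,000)×49.1 + (1,000/2)×26.1 = €1,707.21 + €13,050.00 = €14,757.21.
Excess = €14,757.21 − €9,440.14 = €5,317.07.

Extra cost ≈ €5,317 per year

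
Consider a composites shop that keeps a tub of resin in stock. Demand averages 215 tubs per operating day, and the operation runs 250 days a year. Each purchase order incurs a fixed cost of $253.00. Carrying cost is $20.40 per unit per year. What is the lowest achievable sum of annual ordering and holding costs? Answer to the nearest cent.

TC* ≈ $23,554.81

Annual demand D = 215 × 250 = 53,750.
EOQ = √(2DS/H) = √(2 × 53,750 × 253 / 20.4) ≈ 1154.65.
At the optimum the two cost components are equal, so total cost = 2·(Q*/2)H = Q*·H.
Minimum total = √(2DSH) = √(2 × 53,750 × 253 × 20.4) ≈ 23554.808.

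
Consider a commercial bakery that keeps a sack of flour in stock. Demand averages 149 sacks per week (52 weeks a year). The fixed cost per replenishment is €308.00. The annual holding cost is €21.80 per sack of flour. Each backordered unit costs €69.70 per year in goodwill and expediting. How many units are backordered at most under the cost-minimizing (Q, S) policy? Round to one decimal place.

Annual demand D = 149 × 52 = 7,748.
With planned backorders, Q* = √(2DS/H) · √((H+B)/B).
√(2DS/H) = √(2 × 7,748 × 308 / 21.8) = 467.904.
√((H+B)/B) = √((21.8+69.7)/69.7) = 1.1458.
Q* ≈ 536.107.
S* = Q* · H/(H+B) = 536.107 × 21.8/91.5 ≈ 127.728.

S* ≈ 127.7 sacks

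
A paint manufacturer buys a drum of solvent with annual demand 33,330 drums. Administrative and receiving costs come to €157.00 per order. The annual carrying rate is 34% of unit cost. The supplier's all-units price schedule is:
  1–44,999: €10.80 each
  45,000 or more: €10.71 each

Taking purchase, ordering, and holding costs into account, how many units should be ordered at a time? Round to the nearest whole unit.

Holding cost per unit per year at price C is H = 0.34·C.
Evaluate total cost at each tier's feasible EOQ or, if the EOQ is below the tier, at the tier's minimum quantity.
EOQ at €10.80 = 1688.2 (feasible in tier 1): TC = 33,330×€10.80 + (33,330/1688.2)×157 + (1688.2/2)×0.34×€10.80 = €366,163.17.
EOQ at €10.71 = 1695.3 < 45000, so use break Q=45000: TC = 33,330×€10.71 + (33,330/45000.0)×157 + (45000.0/2)×0.34×€10.71 = €439,012.08.
Lowest total cost is €366,163.17 at Q = 1688.2.

Q* ≈ 1,688 drums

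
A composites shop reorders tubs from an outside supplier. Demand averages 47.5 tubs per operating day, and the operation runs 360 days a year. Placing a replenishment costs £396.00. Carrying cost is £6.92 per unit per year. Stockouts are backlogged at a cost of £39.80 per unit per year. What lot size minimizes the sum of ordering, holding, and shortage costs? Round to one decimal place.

Q* ≈ 1,515.7 tubs

Annual demand D = 47.5 × 360 = 17,100.
With planned backorders, Q* = √(2DS/H) · √((H+B)/B).
√(2DS/H) = √(2 × 17,100 × 396 / 6.92) = 1398.967.
√((H+B)/B) = √((6.92+39.8)/39.8) = 1.0835.
Q* ≈ 1515.715.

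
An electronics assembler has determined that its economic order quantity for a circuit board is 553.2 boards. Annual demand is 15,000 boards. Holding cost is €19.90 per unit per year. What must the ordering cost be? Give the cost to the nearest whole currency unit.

S ≈ €203

The basic EOQ model gives Q* = √(2DS/H); rearrange for the unknown.
From Q* = √(2DS/H): S = Q*²H / (2D) = 553.2² × 19.9 / (2 × 15,000) = 203.0001.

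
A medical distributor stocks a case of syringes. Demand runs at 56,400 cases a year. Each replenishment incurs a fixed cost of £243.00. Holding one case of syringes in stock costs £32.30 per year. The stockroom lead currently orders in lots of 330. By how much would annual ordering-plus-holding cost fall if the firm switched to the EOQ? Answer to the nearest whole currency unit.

Extra cost ≈ £17,105 per year

EOQ = √(2DS/H) = √(2 × 56,400 × 243 / 32.3) ≈ 921.21.
Cost at Q* = (D/Q*)S + (Q*/2)H = √(2DSH) ≈ £29,754.93.
Cost at Q = 330: (56,400/330)×243 + (330/2)×32.3 = £41,530.91 + £5,329.50 = £46,860.41.
Excess = £46,860.41 − £29,754.93 = £17,105.48.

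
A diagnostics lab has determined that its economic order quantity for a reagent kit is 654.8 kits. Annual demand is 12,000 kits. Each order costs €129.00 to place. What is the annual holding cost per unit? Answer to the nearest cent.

H ≈ €7.22

Squaring Q* = √(2DS/H) gives Q*² = 2DS/H.
From Q* = √(2DS/H): H = 2DS / Q*² = 2 × 12,000 × 129 / 654.8² = 7.2208.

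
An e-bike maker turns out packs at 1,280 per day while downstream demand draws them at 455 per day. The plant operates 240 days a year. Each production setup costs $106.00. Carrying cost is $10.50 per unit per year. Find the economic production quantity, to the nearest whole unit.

Q* ≈ 1,850 packs

Annual demand D = 455 × 240 = 109,200.
Production build-up factor (1 − d/p) = 1 − 455/1,280 = 0.6445.
Q* = √(2DS / (H(1 − d/p))) = √(2 × 109,200 × 106 / (10.5 × 0.6445)).
= √(23,150,400 / 6.7676) ≈ 1849.535.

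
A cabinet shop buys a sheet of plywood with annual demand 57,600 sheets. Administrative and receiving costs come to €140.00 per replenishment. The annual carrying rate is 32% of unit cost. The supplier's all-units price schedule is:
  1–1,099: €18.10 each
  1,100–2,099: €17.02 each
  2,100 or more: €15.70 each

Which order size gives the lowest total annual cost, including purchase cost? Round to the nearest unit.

Q* ≈ 2,100 sheets

Holding cost per unit per year at price C is H = 0.32·C.
For each price level, check whether its EOQ is feasible; otherwise the best quantity at that price is the breakpoint.
Tier 1 (€18.10): EOQ = 1668.7 exceeds tier's upper bound 1099, so this tier is dominated.
EOQ at €17.02 = 1720.8 (feasible in tier 2): TC = 57,600×€17.02 + (57,600/1720.8)×140 + (1720.8/2)×0.32×€17.02 = €989,724.28.
EOQ at €15.70 = 1791.7 < 2100, so use break Q=2100: TC = 57,600×€15.70 + (57,600/2100.0)×140 + (2100.0/2)×0.32×€15.70 = €913,435.20.
Lowest total cost is €913,435.20 at Q = 2100.0.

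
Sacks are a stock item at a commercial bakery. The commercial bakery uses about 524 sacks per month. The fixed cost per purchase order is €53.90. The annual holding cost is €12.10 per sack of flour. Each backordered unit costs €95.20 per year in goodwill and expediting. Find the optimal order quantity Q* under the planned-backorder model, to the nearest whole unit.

Q* ≈ 251 sacks

Annual demand D = 524 × 12 = 6,288.
With planned backorders, Q* = √(2DS/H) · √((H+B)/B).
√(2DS/H) = √(2 × 6,288 × 53.9 / 12.1) = 236.686.
√((H+B)/B) = √((12.1+95.2)/95.2) = 1.0617.
Q* ≈ 251.278.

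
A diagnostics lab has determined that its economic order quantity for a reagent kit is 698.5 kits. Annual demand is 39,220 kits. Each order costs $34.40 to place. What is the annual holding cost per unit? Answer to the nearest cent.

H ≈ $5.53

Invert the EOQ relation Q*² = 2DS/H.
From Q* = √(2DS/H): H = 2DS / Q*² = 2 × 39,220 × 34.4 / 698.5² = 5.5305.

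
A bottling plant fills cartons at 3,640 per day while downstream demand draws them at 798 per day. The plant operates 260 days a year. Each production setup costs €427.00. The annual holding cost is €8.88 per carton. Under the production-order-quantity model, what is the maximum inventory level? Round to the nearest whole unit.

I_max ≈ 3,947 cartons

Annual demand D = 798 × 260 = 207,480.
Production build-up factor (1 − d/p) = 1 − 798/3,640 = 0.7808.
Q* = √(2DS / (H(1 − d/p))) = √(2 × 207,480 × 427 / (8.88 × 0.7808)).
= √(177,187,920 / 6.9332) ≈ 5055.327.
Maximum inventory = Q*(1 − d/p) = 5055.327 × 0.7808 ≈ 3947.044.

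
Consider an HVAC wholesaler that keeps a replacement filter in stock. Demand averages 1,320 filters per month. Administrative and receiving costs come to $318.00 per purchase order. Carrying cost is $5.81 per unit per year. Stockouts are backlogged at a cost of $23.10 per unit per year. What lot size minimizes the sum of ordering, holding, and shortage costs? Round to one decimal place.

Annual demand D = 1,320 × 12 = 15,840.
With planned backorders, Q* = √(2DS/H) · √((H+B)/B).
√(2DS/H) = √(2 × 15,840 × 318 / 5.81) = 1316.795.
√((H+B)/B) = √((5.81+23.1)/23.1) = 1.1187.
Q* ≈ 1473.113.

Q* ≈ 1,473.1 filters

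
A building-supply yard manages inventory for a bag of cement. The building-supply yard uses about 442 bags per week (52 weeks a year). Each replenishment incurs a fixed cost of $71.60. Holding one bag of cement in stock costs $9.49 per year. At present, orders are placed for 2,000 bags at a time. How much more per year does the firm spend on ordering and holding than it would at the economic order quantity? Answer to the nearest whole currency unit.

Extra cost ≈ $4,724 per year

Annual demand D = 442 × 52 = 22,984.
EOQ = √(2DS/H) = √(2 × 22,984 × 71.6 / 9.49) ≈ 588.91.
Cost at Q* = (D/Q*)S + (Q*/2)H = √(2DSH) ≈ $5,588.79.
Cost at Q = 2,000: (22,984/2,000)×71.6 + (2,000/2)×9.49 = $822.83 + $9,490.00 = $10,312.83.
Excess = $10,312.83 − $5,588.79 = $4,724.04.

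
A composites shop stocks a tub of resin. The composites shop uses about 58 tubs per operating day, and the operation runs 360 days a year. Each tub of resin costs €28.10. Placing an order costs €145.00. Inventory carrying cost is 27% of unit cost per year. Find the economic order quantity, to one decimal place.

Annual demand D = 58 × 360 = 20,880.
Holding cost H = 0.27 × €28.10 = €7.5870 per unit per year.
EOQ = √(2DS / H) = √(2 × 20,880 × 145 / 7.587).
= √(6,055,200 / 7.587) = √798,102.0166 ≈ 893.366.

Q* ≈ 893.4 tubs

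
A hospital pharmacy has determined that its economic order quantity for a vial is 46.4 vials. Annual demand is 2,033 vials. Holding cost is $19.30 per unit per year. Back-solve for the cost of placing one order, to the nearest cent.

S ≈ $10.22

The basic EOQ model gives Q* = √(2DS/H); rearrange for the unknown.
From Q* = √(2DS/H): S = Q*²H / (2D) = 46.4² × 19.3 / (2 × 2,033) = 10.2194.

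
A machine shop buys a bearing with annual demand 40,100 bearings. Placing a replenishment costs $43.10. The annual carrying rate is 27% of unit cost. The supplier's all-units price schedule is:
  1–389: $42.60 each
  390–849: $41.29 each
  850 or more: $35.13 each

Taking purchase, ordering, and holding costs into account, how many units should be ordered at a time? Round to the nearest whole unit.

Q* ≈ 850 bearings

Holding cost per unit per year at price C is H = 0.27·C.
Candidates are each tier's EOQ (if it falls in that tier) and each price-break quantity.
Tier 1 ($42.60): EOQ = 548.2 exceeds tier's upper bound 389, so this tier is dominated.
EOQ at $41.29 = 556.8 (feasible in tier 2): TC = 40,100×$41.29 + (40,100/556.8)×43.1 + (556.8/2)×0.27×$41.29 = $1,661,936.69.
EOQ at $35.13 = 603.7 < 850, so use break Q=850: TC = 40,100×$35.13 + (40,100/850.0)×43.1 + (850.0/2)×0.27×$35.13 = $1,414,777.47.
Lowest total cost is $1,414,777.47 at Q = 850.0.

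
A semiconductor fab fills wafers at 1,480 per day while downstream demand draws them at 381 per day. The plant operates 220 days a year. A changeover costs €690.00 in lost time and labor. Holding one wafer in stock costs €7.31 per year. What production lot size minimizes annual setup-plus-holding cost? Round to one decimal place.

Annual demand D = 381 × 220 = 83,820.
Production build-up factor (1 − d/p) = 1 − 381/1,480 = 0.7426.
Q* = √(2DS / (H(1 − d/p))) = √(2 × 83,820 × 690 / (7.31 × 0.7426)).
= √(115,671,600 / 5.4282) ≈ 4616.222.

Q* ≈ 4,616.2 wafers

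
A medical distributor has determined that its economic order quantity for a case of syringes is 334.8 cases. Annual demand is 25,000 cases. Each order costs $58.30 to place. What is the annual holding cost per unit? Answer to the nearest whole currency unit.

H ≈ $26

The basic EOQ model gives Q* = √(2DS/H); rearrange for the unknown.
From Q* = √(2DS/H): H = 2DS / Q*² = 2 × 25,000 × 58.3 / 334.8² = 26.0056.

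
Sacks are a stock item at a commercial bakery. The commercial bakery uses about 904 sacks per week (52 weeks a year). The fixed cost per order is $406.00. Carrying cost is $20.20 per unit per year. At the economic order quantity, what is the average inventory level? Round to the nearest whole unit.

Average inventory ≈ 687 sacks

Annual demand D = 904 × 52 = 47,008.
The optimal lot size = √(2DS/H) = √(2 × 47,008 × 406 / 20.2) ≈ 1374.64.
Average inventory = Q*/2 ≈ 1374.64 / 2 = 687.319.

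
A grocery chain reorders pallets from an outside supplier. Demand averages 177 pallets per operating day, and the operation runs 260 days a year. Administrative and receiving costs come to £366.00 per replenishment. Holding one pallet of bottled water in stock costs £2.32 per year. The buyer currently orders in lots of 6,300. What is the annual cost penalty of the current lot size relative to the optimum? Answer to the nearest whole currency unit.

Extra cost ≈ £1,141 per year

Annual demand D = 177 × 260 = 46,020.
EOQ = √(2DS/H) = √(2 × 46,020 × 366 / 2.32) ≈ 3810.53.
Cost at Q* = (D/Q*)S + (Q*/2)H = √(2DSH) ≈ £8,840.42.
Cost at Q = 6,300: (46,020/6,300)×366 + (6,300/2)×2.32 = £2,673.54 + £7,308.00 = £9,981.54.
Excess = £9,981.54 − £8,840.42 = £1,141.12.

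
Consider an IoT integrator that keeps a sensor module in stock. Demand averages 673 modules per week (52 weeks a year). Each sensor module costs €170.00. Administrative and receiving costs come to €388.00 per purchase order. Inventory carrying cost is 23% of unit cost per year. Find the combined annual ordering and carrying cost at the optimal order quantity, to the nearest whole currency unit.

Annual demand D = 673 × 52 = 34,996.
Holding cost H = 0.23 × €170.00 = €39.1000 per unit per year.
The optimal lot size = √(2DS/H) = √(2 × 34,996 × 388 / 39.1) ≈ 833.40.
At the optimum the two cost components are equal, so total cost = 2·(Q*/2)H = Q*·H.
Minimum total = √(2DSH) = √(2 × 34,996 × 388 × 39.1) ≈ 32585.804.

TC* ≈ €32,586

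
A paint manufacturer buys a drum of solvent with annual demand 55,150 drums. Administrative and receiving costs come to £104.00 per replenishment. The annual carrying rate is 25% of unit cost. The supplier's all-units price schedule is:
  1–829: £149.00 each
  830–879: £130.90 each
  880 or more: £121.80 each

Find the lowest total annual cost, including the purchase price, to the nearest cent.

Holding cost per unit per year at price C is H = 0.25·C.
Evaluate total cost at each tier's feasible EOQ or, if the EOQ is below the tier, at the tier's minimum quantity.
EOQ at £149.00 = 554.9 (feasible in tier 1): TC = 55,150×£149.00 + (55,150/554.9)×104 + (554.9/2)×0.25×£149.00 = £8,238,021.29.
EOQ at £130.90 = 592.1 < 830, so use break Q=830: TC = 55,150×£130.90 + (55,150/830.0)×104 + (830.0/2)×0.25×£130.90 = £7,239,626.24.
EOQ at £121.80 = 613.8 < 880, so use break Q=880: TC = 55,150×£121.80 + (55,150/880.0)×104 + (880.0/2)×0.25×£121.80 = £6,737,185.73.
Lowest total cost among the candidates is at Q = 880.0.

TC* ≈ £6,737,185.73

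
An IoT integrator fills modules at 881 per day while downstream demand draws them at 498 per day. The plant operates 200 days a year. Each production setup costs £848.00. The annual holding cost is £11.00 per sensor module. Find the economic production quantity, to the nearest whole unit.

Annual demand D = 498 × 200 = 99,600.
Production build-up factor (1 − d/p) = 1 − 498/881 = 0.4347.
Q* = √(2DS / (H(1 − d/p))) = √(2 × 99,600 × 848 / (11 × 0.4347)).
= √(168,921,600 / 4.7821) ≈ 5943.398.

Q* ≈ 5,943 modules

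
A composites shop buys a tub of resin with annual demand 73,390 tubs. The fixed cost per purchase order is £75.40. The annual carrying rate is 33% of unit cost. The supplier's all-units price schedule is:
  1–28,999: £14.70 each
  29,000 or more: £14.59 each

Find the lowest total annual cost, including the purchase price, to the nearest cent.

Holding cost per unit per year at price C is H = 0.33·C.
For each price level, check whether its EOQ is feasible; otherwise the best quantity at that price is the breakpoint.
EOQ at £14.70 = 1510.4 (feasible in tier 1): TC = 73,390×£14.70 + (73,390/1510.4)×75.4 + (1510.4/2)×0.33×£14.70 = £1,086,160.14.
EOQ at £14.59 = 1516.1 < 29000, so use break Q=29000: TC = 73,390×£14.59 + (73,390/29000.0)×75.4 + (29000.0/2)×0.33×£14.59 = £1,140,764.06.
Lowest total cost among the candidates is at Q = 1510.4.

TC* ≈ £1,086,160.14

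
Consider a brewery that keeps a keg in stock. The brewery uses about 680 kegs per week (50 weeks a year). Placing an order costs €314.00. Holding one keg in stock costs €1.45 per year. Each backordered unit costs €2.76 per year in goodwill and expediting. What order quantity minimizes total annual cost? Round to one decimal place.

Annual demand D = 680 × 50 = 34,000.
With planned backorders, Q* = √(2DS/H) · √((H+B)/B).
√(2DS/H) = √(2 × 34,000 × 314 / 1.45) = 3837.384.
√((H+B)/B) = √((1.45+2.76)/2.76) = 1.2351.
Q* ≈ 4739.383.

Q* ≈ 4,739.4 kegs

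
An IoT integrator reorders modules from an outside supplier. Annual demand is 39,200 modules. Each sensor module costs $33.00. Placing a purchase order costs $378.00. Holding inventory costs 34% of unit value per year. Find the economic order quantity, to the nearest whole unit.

Q* ≈ 1,625 modules

Holding cost H = 0.34 × $33.00 = $11.2200 per unit per year.
EOQ = √(2DS / H) = √(2 × 39,200 × 378 / 11.22).
= √(29,635,200 / 11.22) = √2,641,283.4225 ≈ 1625.203.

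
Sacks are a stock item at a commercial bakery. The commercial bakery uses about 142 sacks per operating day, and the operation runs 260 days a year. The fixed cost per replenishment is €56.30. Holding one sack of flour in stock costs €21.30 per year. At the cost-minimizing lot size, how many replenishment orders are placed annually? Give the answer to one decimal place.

N ≈ 83.6 orders per year

Annual demand D = 142 × 260 = 36,920.
EOQ = √(2DS/H) = √(2 × 36,920 × 56.3 / 21.3) ≈ 441.78.
Orders per year = D / Q* = 36,920 / 441.78 ≈ 83.570.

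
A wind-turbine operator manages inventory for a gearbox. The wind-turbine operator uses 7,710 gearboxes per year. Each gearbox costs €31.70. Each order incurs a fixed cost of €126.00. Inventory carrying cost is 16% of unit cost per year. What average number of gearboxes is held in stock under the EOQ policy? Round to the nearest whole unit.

Holding cost H = 0.16 × €31.70 = €5.0720 per unit per year.
The optimal lot size = √(2DS/H) = √(2 × 7,710 × 126 / 5.072) ≈ 618.92.
Average inventory = Q*/2 ≈ 618.92 / 2 = 309.462.

Average inventory ≈ 309 gearboxes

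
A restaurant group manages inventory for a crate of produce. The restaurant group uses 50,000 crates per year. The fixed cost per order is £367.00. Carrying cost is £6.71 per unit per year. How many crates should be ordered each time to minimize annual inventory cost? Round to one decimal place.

Q* ≈ 2,338.7 crates

EOQ = √(2DS / H) = √(2 × 50,000 × 367 / 6.71).
= √(36,700,000 / 6.71) = √5,469,448.5842 ≈ 2338.685.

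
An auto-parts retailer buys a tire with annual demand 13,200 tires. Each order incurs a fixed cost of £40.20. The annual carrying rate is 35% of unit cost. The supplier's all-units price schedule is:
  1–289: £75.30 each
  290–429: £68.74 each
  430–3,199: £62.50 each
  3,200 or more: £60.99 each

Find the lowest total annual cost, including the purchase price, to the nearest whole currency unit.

TC* ≈ £830,937

Holding cost per unit per year at price C is H = 0.35·C.
Evaluate total cost at each tier's feasible EOQ or, if the EOQ is below the tier, at the tier's minimum quantity.
EOQ at £75.30 = 200.7 (feasible in tier 1): TC = 13,200×£75.30 + (13,200/200.7)×40.2 + (200.7/2)×0.35×£75.30 = £999,248.67.
EOQ at £68.74 = 210.0 < 290, so use break Q=290: TC = 13,200×£68.74 + (13,200/290.0)×40.2 + (290.0/2)×0.35×£68.74 = £912,686.35.
EOQ at £62.50 = 220.3 < 430, so use break Q=430: TC = 13,200×£62.50 + (13,200/430.0)×40.2 + (430.0/2)×0.35×£62.50 = £830,937.17.
EOQ at £60.99 = 223.0 < 3200, so use break Q=3200: TC = 13,200×£60.99 + (13,200/3200.0)×40.2 + (3200.0/2)×0.35×£60.99 = £839,388.22.
Lowest total cost among the candidates is at Q = 430.0.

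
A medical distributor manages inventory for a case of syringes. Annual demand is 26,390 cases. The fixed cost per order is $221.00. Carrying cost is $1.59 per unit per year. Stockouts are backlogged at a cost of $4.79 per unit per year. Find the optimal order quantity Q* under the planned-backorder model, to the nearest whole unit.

Q* ≈ 3,126 cases

With planned backorders, Q* = √(2DS/H) · √((H+B)/B).
√(2DS/H) = √(2 × 26,390 × 221 / 1.59) = 2708.521.
√((H+B)/B) = √((1.59+4.79)/4.79) = 1.1541.
Q* ≈ 3125.898.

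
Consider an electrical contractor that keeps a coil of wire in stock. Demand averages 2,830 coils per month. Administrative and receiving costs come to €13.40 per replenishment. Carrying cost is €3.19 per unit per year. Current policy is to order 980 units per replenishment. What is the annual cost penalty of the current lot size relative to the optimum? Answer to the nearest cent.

Extra cost ≈ €323.54 per year

Annual demand D = 2,830 × 12 = 33,960.
EOQ = √(2DS/H) = √(2 × 33,960 × 13.4 / 3.19) ≈ 534.14.
Cost at Q* = (D/Q*)S + (Q*/2)H = √(2DSH) ≈ €1,703.91.
Cost at Q = 980: (33,960/980)×13.4 + (980/2)×3.19 = €464.35 + €1,563.10 = €2,027.45.
Excess = €2,027.45 − €1,703.91 = €323.54.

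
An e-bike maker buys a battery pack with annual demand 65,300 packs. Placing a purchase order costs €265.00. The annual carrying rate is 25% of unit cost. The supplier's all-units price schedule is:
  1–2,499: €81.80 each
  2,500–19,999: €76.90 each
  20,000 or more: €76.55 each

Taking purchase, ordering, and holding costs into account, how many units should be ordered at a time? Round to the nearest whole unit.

Q* ≈ 2,500 packs

Holding cost per unit per year at price C is H = 0.25·C.
For each price level, check whether its EOQ is feasible; otherwise the best quantity at that price is the breakpoint.
EOQ at €81.80 = 1300.9 (feasible in tier 1): TC = 65,300×€81.80 + (65,300/1300.9)×265 + (1300.9/2)×0.25×€81.80 = €5,368,143.65.
EOQ at €76.90 = 1341.7 < 2500, so use break Q=2500: TC = 65,300×€76.90 + (65,300/2500.0)×265 + (2500.0/2)×0.25×€76.90 = €5,052,523.05.
EOQ at €76.55 = 1344.8 < 20000, so use break Q=20000: TC = 65,300×€76.55 + (65,300/20000.0)×265 + (20000.0/2)×0.25×€76.55 = €5,190,955.22.
Lowest total cost is €5,052,523.05 at Q = 2500.0.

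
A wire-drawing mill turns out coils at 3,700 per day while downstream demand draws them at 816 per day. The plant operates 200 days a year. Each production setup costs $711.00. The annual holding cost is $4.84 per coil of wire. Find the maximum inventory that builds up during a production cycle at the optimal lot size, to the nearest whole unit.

I_max ≈ 6,113 coils

Annual demand D = 816 × 200 = 163,200.
Production build-up factor (1 − d/p) = 1 − 816/3,700 = 0.7795.
Q* = √(2DS / (H(1 − d/p))) = √(2 × 163,200 × 711 / (4.84 × 0.7795)).
= √(232,070,400 / 3.7726) ≈ 7843.148.
Maximum inventory = Q*(1 − d/p) = 7843.148 × 0.7795 ≈ 6113.416.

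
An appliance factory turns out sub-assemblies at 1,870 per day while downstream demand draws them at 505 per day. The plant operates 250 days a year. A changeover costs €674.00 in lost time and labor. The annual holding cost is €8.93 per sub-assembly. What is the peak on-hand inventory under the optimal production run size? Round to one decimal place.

I_max ≈ 3,729.8 sub-assemblies

Annual demand D = 505 × 250 = 126,250.
Production build-up factor (1 − d/p) = 1 − 505/1,870 = 0.7299.
Q* = √(2DS / (H(1 − d/p))) = √(2 × 126,250 × 674 / (8.93 × 0.7299)).
= √(170,185,000 / 6.5184) ≈ 5109.629.
Maximum inventory = Q*(1 − d/p) = 5109.629 × 0.7299 ≈ 3729.756.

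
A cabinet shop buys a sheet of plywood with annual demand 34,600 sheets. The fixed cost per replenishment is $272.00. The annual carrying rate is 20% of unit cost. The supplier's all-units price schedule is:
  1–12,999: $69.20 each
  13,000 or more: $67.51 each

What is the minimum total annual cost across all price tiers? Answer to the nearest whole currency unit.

TC* ≈ $2,410,460

Holding cost per unit per year at price C is H = 0.20·C.
For each price level, check whether its EOQ is feasible; otherwise the best quantity at that price is the breakpoint.
EOQ at $69.20 = 1166.2 (feasible in tier 1): TC = 34,600×$69.20 + (34,600/1166.2)×272 + (1166.2/2)×0.20×$69.20 = $2,410,460.07.
EOQ at $67.51 = 1180.7 < 13000, so use break Q=13000: TC = 34,600×$67.51 + (34,600/13000.0)×272 + (13000.0/2)×0.20×$67.51 = $2,424,332.94.
Lowest total cost among the candidates is at Q = 1166.2.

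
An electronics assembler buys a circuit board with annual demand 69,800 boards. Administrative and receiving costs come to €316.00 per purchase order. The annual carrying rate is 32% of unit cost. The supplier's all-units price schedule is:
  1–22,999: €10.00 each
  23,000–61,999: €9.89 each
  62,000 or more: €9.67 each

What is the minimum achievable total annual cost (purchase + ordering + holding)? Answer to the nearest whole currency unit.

Holding cost per unit per year at price C is H = 0.32·C.
Candidates are each tier's EOQ (if it falls in that tier) and each price-break quantity.
EOQ at €10.00 = 3712.9 (feasible in tier 1): TC = 69,800×€10.00 + (69,800/3712.9)×316 + (3712.9/2)×0.32×€10.00 = €709,881.23.
EOQ at €9.89 = 3733.5 < 23000, so use break Q=23000: TC = 69,800×€9.89 + (69,800/23000.0)×316 + (23000.0/2)×0.32×€9.89 = €727,676.19.
EOQ at €9.67 = 3775.7 < 62000, so use break Q=62000: TC = 69,800×€9.67 + (69,800/62000.0)×316 + (62000.0/2)×0.32×€9.67 = €771,248.15.
Lowest total cost among the candidates is at Q = 3712.9.

TC* ≈ €709,881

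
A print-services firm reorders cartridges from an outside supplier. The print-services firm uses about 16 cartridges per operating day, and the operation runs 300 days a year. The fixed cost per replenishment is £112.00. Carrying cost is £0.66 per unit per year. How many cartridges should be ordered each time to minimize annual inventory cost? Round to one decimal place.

Annual demand D = 16 × 300 = 4,800.
EOQ = √(2DS / H) = √(2 × 4,800 × 112 / 0.66).
= √(1,075,200 / 0.66) = √1,629,090.9091 ≈ 1276.358.

Q* ≈ 1,276.4 cartridges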